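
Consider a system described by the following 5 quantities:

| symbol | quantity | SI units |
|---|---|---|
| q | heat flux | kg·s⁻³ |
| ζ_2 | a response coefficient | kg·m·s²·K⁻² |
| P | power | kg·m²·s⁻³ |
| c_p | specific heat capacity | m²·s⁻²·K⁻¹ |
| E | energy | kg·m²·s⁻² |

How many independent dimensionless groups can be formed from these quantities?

There are 5 variables and 4 base dimensions (M, L, T, Θ).
The dimension matrix has rank 4.
Independent dimensionless groups: 5 − 4 = 1.

1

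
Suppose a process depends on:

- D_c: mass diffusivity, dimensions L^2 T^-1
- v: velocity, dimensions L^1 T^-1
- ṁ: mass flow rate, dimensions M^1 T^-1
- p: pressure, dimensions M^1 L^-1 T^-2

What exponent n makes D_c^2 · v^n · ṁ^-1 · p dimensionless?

Balance the L exponent: (1)·n from v, plus 2·(2) − (0) + (-1) = 3 from the rest, must sum to zero.
n + 3 = 0, so n = -3.

-3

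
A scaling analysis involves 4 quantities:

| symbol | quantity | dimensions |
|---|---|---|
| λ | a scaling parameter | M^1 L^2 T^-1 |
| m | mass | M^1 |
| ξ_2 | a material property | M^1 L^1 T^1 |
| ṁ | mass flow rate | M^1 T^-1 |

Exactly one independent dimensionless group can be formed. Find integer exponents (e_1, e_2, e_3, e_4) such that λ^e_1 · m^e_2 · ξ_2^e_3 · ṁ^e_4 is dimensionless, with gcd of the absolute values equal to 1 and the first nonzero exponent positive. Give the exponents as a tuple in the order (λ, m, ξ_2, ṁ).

M: e_1·(1) + e_2·(1) + e_3·(1) + e_4·(1) = 0
L: e_1·(2) + e_2·(0) + e_3·(1) + e_4·(0) = 0
T: e_1·(-1) + e_2·(0) + e_3·(1) + e_4·(-1) = 0
Solving this homogeneous linear system for the smallest-integer solution (first nonzero entry positive) gives (1, 4, -2, -3).

(1, 4, -2, -3)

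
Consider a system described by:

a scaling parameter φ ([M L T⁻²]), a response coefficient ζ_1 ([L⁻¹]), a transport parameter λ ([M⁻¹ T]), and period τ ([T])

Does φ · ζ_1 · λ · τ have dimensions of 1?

yes

Sum the exponent of each base dimension across the product:
  M: [φ]_M + [ζ_1]_M + [λ]_M + [τ]_M = (1) + (0) + (-1) + (0) = 0
  L: [φ]_L + [ζ_1]_L + [λ]_L + [τ]_L = (1) + (-1) + (0) + (0) = 0
  T: [φ]_T + [ζ_1]_T + [λ]_T + [τ]_T = (-2) + (0) + (1) + (1) = 0
All base exponents vanish — dimensionless.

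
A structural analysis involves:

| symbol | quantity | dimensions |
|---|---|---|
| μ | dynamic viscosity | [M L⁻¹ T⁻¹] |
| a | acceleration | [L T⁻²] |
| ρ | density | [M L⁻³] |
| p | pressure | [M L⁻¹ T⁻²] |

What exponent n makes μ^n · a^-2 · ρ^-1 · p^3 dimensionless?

Balance the M exponent: (1)·n from μ, plus −2·(0) − (1) + 3·(1) = 2 from the rest, must sum to zero.
n + 2 = 0, so n = -2.

-2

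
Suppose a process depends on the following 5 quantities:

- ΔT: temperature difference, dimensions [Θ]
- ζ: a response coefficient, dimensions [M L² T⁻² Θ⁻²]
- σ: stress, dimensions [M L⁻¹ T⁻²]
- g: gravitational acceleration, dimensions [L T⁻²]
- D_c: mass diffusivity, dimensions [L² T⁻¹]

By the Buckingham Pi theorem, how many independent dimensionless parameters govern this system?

1

There are 5 variables and 4 base dimensions (M, L, T, Θ).
The dimension matrix has rank 4.
Independent dimensionless groups: 5 − 4 = 1.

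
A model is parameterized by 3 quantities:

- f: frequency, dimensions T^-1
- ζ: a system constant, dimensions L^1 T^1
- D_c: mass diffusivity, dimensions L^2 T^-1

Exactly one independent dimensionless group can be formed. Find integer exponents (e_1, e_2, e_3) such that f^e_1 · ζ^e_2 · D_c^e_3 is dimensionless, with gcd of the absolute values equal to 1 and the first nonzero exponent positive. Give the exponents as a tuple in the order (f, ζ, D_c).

(3, 2, -1)

L: e_1·(0) + e_2·(1) + e_3·(2) = 0
T: e_1·(-1) + e_2·(1) + e_3·(-1) = 0
Solving this homogeneous linear system for the smallest-integer solution (first nonzero entry positive) gives (3, 2, -1).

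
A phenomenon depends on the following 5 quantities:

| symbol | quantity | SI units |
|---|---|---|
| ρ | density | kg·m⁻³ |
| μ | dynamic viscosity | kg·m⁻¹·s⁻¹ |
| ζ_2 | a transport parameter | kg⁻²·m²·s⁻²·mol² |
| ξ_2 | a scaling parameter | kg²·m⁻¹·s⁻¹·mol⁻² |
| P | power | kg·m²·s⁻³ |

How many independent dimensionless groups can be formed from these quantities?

There are 5 variables and 4 base dimensions (M, L, T, N).
The dimension matrix has rank 4.
Independent dimensionless groups: 5 − 4 = 1.

1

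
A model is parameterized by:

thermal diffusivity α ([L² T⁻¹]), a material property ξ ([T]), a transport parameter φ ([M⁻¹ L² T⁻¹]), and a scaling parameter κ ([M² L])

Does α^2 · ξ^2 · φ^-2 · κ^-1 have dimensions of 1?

Sum the exponent of each base dimension across the product:
  M: 2·[α]_M + 2·[ξ]_M − 2·[φ]_M − [κ]_M = 2·(0) + 2·(0) − 2·(-1) − (2) = 0
  L: 2·[α]_L + 2·[ξ]_L − 2·[φ]_L − [κ]_L = 2·(2) + 2·(0) − 2·(2) − (1) = -1
  T: 2·[α]_T + 2·[ξ]_T − 2·[φ]_T − [κ]_T = 2·(-1) + 2·(1) − 2·(-1) − (0) = 2
Net dimensions [L⁻¹ T²] ≠ [1] — not dimensionless.

no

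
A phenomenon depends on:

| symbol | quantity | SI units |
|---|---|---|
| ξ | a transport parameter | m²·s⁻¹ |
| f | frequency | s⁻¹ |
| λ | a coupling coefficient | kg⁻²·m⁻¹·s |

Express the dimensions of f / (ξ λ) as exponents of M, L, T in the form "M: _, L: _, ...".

M: 2, L: -1, T: -1

Collect each base-dimension exponent across the product:
  M: −(0) + (0) − (-2) = 2
  L: −(2) + (0) − (-1) = -1
  T: −(-1) + (-1) − (1) = -1
So the dimensions are [M² L⁻¹ T⁻¹].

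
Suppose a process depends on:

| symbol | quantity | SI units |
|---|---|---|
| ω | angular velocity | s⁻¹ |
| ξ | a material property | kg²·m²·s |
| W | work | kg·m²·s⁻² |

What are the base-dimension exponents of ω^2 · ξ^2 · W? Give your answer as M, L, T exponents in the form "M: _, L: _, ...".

Collect each base-dimension exponent across the product:
  M: 2·(0) + 2·(2) + (1) = 5
  L: 2·(0) + 2·(2) + (2) = 6
  T: 2·(-1) + 2·(1) + (-2) = -2
So the dimensions are [M⁵ L⁶ T⁻²].

M: 5, L: 6, T: -2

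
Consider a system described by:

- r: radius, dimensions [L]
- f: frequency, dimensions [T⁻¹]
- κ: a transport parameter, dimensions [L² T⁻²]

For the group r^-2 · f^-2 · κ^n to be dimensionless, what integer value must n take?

Balance the L exponent: (2)·n from κ, plus −2·(1) − 2·(0) = -2 from the rest, must sum to zero.
2n − 2 = 0, so n = 1.

1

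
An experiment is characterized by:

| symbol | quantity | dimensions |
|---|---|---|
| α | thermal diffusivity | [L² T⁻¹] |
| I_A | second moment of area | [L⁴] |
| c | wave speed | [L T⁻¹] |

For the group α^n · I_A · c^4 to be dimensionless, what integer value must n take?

Balance the L exponent: (2)·n from α, plus (4) + 4·(1) = 8 from the rest, must sum to zero.
2n + 8 = 0, so n = -4.

-4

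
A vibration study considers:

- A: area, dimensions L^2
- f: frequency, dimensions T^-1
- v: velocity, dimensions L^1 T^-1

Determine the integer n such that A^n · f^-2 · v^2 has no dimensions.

-1

Balance the L exponent: (2)·n from A, plus −2·(0) + 2·(1) = 2 from the rest, must sum to zero.
2n + 2 = 0, so n = -1.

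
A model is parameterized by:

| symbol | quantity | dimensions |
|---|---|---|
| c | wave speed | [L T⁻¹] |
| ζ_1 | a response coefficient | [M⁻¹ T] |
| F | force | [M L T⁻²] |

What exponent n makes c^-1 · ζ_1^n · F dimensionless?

1

Balance the M exponent: (-1)·n from ζ_1, plus −(0) + (1) = 1 from the rest, must sum to zero.
−n + 1 = 0, so n = 1.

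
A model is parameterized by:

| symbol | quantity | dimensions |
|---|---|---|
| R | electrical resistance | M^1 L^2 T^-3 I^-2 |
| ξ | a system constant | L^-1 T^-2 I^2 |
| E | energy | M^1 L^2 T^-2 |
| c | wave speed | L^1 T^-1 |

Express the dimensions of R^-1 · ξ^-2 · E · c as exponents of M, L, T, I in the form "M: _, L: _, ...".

M: 0, L: 3, T: 4, I: -2

Collect each base-dimension exponent across the product:
  M: −(1) − 2·(0) + (1) + (0) = 0
  L: −(2) − 2·(-1) + (2) + (1) = 3
  T: −(-3) − 2·(-2) + (-2) + (-1) = 4
  I: −(-2) − 2·(2) + (0) + (0) = -2
So the dimensions are [L³ T⁴ I⁻²].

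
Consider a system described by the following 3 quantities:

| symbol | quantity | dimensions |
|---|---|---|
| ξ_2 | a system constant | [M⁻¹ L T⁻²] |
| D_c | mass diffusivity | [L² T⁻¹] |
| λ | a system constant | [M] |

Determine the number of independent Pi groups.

0

There are 3 variables and 3 base dimensions (M, L, T).
The dimension matrix has rank 3.
Independent dimensionless groups: 3 − 3 = 0.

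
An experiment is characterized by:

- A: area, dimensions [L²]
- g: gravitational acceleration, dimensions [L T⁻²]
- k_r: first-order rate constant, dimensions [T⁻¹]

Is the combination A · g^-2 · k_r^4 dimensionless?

Sum the exponent of each base dimension across the product:
  M: [A]_M − 2·[g]_M + 4·[k_r]_M = (0) − 2·(0) + 4·(0) = 0
  L: [A]_L − 2·[g]_L + 4·[k_r]_L = (2) − 2·(1) + 4·(0) = 0
  T: [A]_T − 2·[g]_T + 4·[k_r]_T = (0) − 2·(-2) + 4·(-1) = 0
  Θ: [A]_Θ − 2·[g]_Θ + 4·[k_r]_Θ = (0) − 2·(0) + 4·(0) = 0
  N: [A]_N − 2·[g]_N + 4·[k_r]_N = (0) − 2·(0) + 4·(0) = 0
All base exponents vanish — dimensionless.

yes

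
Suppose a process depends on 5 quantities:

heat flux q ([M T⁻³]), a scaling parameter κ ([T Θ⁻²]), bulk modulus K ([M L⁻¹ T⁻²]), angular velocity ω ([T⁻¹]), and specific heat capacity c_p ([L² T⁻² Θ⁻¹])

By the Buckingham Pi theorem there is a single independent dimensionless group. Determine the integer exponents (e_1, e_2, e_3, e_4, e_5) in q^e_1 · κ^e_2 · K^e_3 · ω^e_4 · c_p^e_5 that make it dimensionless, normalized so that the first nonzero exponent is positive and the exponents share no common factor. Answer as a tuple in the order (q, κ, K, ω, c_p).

M: e_1·(1) + e_2·(0) + e_3·(1) + e_4·(0) + e_5·(0) = 0
L: e_1·(0) + e_2·(0) + e_3·(-1) + e_4·(0) + e_5·(2) = 0
T: e_1·(-3) + e_2·(1) + e_3·(-2) + e_4·(-1) + e_5·(-2) = 0
Θ: e_1·(0) + e_2·(-2) + e_3·(0) + e_4·(0) + e_5·(-1) = 0
Solving this homogeneous linear system for the smallest-integer solution (first nonzero entry positive) gives (4, 1, -4, 1, -2).

(4, 1, -4, 1, -2)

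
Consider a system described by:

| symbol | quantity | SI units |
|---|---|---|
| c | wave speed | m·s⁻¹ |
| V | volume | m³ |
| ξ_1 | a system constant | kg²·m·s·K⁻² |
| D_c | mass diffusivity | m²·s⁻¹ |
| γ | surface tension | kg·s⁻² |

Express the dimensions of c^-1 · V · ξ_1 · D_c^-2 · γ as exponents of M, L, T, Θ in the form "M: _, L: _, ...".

Collect each base-dimension exponent across the product:
  M: −(0) + (0) + (2) − 2·(0) + (1) = 3
  L: −(1) + (3) + (1) − 2·(2) + (0) = -1
  T: −(-1) + (0) + (1) − 2·(-1) + (-2) = 2
  Θ: −(0) + (0) + (-2) − 2·(0) + (0) = -2
So the dimensions are [M³ L⁻¹ T² Θ⁻²].

M: 3, L: -1, T: 2, Θ: -2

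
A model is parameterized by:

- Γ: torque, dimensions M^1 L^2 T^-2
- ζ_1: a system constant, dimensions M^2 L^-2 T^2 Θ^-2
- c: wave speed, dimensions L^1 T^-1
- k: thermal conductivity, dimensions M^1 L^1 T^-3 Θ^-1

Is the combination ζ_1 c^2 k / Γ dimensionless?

Sum the exponent of each base dimension across the product:
  M: −[Γ]_M + [ζ_1]_M + 2·[c]_M + [k]_M = −(1) + (2) + 2·(0) + (1) = 2
  L: −[Γ]_L + [ζ_1]_L + 2·[c]_L + [k]_L = −(2) + (-2) + 2·(1) + (1) = -1
  T: −[Γ]_T + [ζ_1]_T + 2·[c]_T + [k]_T = −(-2) + (2) + 2·(-1) + (-3) = -1
  Θ: −[Γ]_Θ + [ζ_1]_Θ + 2·[c]_Θ + [k]_Θ = −(0) + (-2) + 2·(0) + (-1) = -3
Net dimensions [M² L⁻¹ T⁻¹ Θ⁻³] ≠ [1] — not dimensionless.

no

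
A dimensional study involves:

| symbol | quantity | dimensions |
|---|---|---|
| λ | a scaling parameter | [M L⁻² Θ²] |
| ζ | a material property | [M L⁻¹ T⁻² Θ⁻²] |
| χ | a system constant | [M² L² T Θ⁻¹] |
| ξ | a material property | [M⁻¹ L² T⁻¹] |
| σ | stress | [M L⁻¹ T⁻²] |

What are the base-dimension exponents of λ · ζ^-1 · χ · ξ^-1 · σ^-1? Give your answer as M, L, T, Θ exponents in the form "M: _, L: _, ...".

Collect each base-dimension exponent across the product:
  M: (1) − (1) + (2) − (-1) − (1) = 2
  L: (-2) − (-1) + (2) − (2) − (-1) = 0
  T: (0) − (-2) + (1) − (-1) − (-2) = 6
  Θ: (2) − (-2) + (-1) − (0) − (0) = 3
So the dimensions are [M² T⁶ Θ³].

M: 2, L: 0, T: 6, Θ: 3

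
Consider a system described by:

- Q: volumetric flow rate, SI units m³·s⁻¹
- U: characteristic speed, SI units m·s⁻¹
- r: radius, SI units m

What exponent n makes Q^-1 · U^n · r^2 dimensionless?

Balance the L exponent: (1)·n from U, plus −(3) + 2·(1) = -1 from the rest, must sum to zero.
n − 1 = 0, so n = 1.

1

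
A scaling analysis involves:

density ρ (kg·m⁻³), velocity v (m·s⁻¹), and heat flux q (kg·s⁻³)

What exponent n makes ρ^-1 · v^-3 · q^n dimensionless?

Balance the M exponent: (1)·n from q, plus −(1) − 3·(0) = -1 from the rest, must sum to zero.
n − 1 = 0, so n = 1.

1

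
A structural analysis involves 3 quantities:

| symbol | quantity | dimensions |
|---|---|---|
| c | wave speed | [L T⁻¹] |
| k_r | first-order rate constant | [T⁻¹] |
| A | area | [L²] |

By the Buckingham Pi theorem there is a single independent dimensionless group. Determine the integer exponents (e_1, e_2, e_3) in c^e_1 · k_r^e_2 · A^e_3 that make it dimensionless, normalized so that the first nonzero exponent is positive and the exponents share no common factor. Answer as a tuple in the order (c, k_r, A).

(2, -2, -1)

L: e_1·(1) + e_2·(0) + e_3·(2) = 0
T: e_1·(-1) + e_2·(-1) + e_3·(0) = 0
Solving this homogeneous linear system for the smallest-integer solution (first nonzero entry positive) gives (2, -2, -1).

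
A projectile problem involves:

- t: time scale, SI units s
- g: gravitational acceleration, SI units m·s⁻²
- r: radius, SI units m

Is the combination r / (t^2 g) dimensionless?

Sum the exponent of each base dimension across the product:
  M: −2·[t]_M − [g]_M + [r]_M = −2·(0) − (0) + (0) = 0
  L: −2·[t]_L − [g]_L + [r]_L = −2·(0) − (1) + (1) = 0
  T: −2·[t]_T − [g]_T + [r]_T = −2·(1) − (-2) + (0) = 0
  Θ: −2·[t]_Θ − [g]_Θ + [r]_Θ = −2·(0) − (0) + (0) = 0
All base exponents vanish — dimensionless.

yes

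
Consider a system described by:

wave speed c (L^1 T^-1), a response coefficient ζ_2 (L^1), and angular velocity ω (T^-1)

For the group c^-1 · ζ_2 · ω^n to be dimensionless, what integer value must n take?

1

Balance the T exponent: (-1)·n from ω, plus −(-1) + (0) = 1 from the rest, must sum to zero.
−n + 1 = 0, so n = 1.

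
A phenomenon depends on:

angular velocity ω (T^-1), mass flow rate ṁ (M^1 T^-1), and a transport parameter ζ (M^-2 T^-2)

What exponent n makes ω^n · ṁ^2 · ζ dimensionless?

-4

Balance the T exponent: (-1)·n from ω, plus 2·(-1) + (-2) = -4 from the rest, must sum to zero.
−n − 4 = 0, so n = -4.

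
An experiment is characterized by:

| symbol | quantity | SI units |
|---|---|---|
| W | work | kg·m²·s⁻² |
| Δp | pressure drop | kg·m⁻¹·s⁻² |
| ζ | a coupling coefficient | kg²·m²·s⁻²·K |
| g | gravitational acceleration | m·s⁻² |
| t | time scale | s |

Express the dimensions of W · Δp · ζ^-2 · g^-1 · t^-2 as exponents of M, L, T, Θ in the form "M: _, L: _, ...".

M: -2, L: -4, T: 0, Θ: -2

Collect each base-dimension exponent across the product:
  M: (1) + (1) − 2·(2) − (0) − 2·(0) = -2
  L: (2) + (-1) − 2·(2) − (1) − 2·(0) = -4
  T: (-2) + (-2) − 2·(-2) − (-2) − 2·(1) = 0
  Θ: (0) + (0) − 2·(1) − (0) − 2·(0) = -2
So the dimensions are [M⁻² L⁻⁴ Θ⁻²].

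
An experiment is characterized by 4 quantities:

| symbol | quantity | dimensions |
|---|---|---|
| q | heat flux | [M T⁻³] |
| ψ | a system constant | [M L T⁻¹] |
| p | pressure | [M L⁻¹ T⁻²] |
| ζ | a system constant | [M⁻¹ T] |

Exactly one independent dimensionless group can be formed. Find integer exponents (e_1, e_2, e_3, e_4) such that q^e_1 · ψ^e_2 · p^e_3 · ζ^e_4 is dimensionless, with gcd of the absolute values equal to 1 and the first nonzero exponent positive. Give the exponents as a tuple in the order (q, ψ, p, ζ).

(1, -2, -2, -3)

M: e_1·(1) + e_2·(1) + e_3·(1) + e_4·(-1) = 0
L: e_1·(0) + e_2·(1) + e_3·(-1) + e_4·(0) = 0
T: e_1·(-3) + e_2·(-1) + e_3·(-2) + e_4·(1) = 0
Solving this homogeneous linear system for the smallest-integer solution (first nonzero entry positive) gives (1, -2, -2, -3).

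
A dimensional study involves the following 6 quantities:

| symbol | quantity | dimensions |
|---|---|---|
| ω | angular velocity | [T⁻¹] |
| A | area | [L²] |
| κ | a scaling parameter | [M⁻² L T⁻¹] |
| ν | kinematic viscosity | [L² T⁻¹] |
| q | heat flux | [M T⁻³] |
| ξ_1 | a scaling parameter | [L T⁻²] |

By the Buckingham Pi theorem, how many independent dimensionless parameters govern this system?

3

There are 6 variables and 3 base dimensions (M, L, T).
The dimension matrix has rank 3.
Independent dimensionless groups: 6 − 3 = 3.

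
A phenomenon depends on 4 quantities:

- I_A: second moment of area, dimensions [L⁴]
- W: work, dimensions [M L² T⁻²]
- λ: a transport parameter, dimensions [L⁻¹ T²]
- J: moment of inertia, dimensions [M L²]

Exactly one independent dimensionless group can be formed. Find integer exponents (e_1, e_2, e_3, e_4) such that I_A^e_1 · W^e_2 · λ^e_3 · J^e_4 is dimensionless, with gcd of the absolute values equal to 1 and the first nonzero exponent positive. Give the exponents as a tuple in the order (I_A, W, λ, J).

(1, 4, 4, -4)

M: e_1·(0) + e_2·(1) + e_3·(0) + e_4·(1) = 0
L: e_1·(4) + e_2·(2) + e_3·(-1) + e_4·(2) = 0
T: e_1·(0) + e_2·(-2) + e_3·(2) + e_4·(0) = 0
Solving this homogeneous linear system for the smallest-integer solution (first nonzero entry positive) gives (1, 4, 4, -4).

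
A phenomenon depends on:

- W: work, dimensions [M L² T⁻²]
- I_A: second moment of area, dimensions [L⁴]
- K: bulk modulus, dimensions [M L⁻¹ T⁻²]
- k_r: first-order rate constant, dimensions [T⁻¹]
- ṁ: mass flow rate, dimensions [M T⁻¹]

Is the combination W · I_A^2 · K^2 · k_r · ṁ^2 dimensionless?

Sum the exponent of each base dimension across the product:
  M: [W]_M + 2·[I_A]_M + 2·[K]_M + [k_r]_M + 2·[ṁ]_M = (1) + 2·(0) + 2·(1) + (0) + 2·(1) = 5
  L: [W]_L + 2·[I_A]_L + 2·[K]_L + [k_r]_L + 2·[ṁ]_L = (2) + 2·(4) + 2·(-1) + (0) + 2·(0) = 8
  T: [W]_T + 2·[I_A]_T + 2·[K]_T + [k_r]_T + 2·[ṁ]_T = (-2) + 2·(0) + 2·(-2) + (-1) + 2·(-1) = -9
Net dimensions [M⁵ L⁸ T⁻⁹] ≠ [1] — not dimensionless.

no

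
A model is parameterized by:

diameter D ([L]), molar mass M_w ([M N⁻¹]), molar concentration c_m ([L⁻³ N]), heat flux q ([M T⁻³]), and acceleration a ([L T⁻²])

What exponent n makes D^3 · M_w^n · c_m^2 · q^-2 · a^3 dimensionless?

2

Balance the M exponent: (1)·n from M_w, plus 3·(0) + 2·(0) − 2·(1) + 3·(0) = -2 from the rest, must sum to zero.
n − 2 = 0, so n = 2.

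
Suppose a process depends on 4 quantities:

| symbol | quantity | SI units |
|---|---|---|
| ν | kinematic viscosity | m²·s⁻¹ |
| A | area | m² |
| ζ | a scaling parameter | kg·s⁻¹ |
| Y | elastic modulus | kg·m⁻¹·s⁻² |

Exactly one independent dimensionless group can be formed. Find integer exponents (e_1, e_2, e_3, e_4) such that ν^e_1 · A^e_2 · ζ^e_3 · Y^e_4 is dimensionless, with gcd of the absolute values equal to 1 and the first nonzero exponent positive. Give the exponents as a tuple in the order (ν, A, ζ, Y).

(2, -3, 2, -2)

M: e_1·(0) + e_2·(0) + e_3·(1) + e_4·(1) = 0
L: e_1·(2) + e_2·(2) + e_3·(0) + e_4·(-1) = 0
T: e_1·(-1) + e_2·(0) + e_3·(-1) + e_4·(-2) = 0
Solving this homogeneous linear system for the smallest-integer solution (first nonzero entry positive) gives (2, -3, 2, -2).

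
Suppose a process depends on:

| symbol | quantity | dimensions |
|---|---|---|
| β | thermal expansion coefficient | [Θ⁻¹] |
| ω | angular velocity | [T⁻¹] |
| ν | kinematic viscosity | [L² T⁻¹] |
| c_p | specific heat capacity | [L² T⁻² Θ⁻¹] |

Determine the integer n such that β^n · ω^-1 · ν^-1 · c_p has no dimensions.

Balance the Θ exponent: (-1)·n from β, plus −(0) − (0) + (-1) = -1 from the rest, must sum to zero.
−n − 1 = 0, so n = -1.

-1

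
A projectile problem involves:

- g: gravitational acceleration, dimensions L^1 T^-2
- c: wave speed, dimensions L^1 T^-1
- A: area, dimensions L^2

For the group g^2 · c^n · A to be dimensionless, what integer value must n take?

Balance the L exponent: (1)·n from c, plus 2·(1) + (2) = 4 from the rest, must sum to zero.
n + 4 = 0, so n = -4.

-4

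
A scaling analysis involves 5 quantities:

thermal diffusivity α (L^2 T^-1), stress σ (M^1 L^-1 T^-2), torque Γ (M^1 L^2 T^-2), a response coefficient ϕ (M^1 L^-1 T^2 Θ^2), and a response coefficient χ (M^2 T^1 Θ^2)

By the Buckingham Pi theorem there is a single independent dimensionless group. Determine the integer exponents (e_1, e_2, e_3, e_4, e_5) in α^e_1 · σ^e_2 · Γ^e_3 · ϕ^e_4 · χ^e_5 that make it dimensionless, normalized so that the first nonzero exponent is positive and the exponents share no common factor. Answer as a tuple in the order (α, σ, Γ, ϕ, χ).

(3, 1, -4, -3, 3)

M: e_1·(0) + e_2·(1) + e_3·(1) + e_4·(1) + e_5·(2) = 0
L: e_1·(2) + e_2·(-1) + e_3·(2) + e_4·(-1) + e_5·(0) = 0
T: e_1·(-1) + e_2·(-2) + e_3·(-2) + e_4·(2) + e_5·(1) = 0
Θ: e_1·(0) + e_2·(0) + e_3·(0) + e_4·(2) + e_5·(2) = 0
Solving this homogeneous linear system for the smallest-integer solution (first nonzero entry positive) gives (3, 1, -4, -3, 3).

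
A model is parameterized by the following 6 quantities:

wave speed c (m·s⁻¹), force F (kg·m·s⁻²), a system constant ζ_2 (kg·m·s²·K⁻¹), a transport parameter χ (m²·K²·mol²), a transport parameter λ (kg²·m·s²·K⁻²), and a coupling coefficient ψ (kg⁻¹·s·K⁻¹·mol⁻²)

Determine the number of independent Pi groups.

There are 6 variables and 5 base dimensions (M, L, T, Θ, N).
The dimension matrix has rank 5.
Independent dimensionless groups: 6 − 5 = 1.

1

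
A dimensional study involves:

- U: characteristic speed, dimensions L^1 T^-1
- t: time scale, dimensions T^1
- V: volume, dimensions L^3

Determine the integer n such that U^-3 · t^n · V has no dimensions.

-3

Balance the T exponent: (1)·n from t, plus −3·(-1) + (0) = 3 from the rest, must sum to zero.
n + 3 = 0, so n = -3.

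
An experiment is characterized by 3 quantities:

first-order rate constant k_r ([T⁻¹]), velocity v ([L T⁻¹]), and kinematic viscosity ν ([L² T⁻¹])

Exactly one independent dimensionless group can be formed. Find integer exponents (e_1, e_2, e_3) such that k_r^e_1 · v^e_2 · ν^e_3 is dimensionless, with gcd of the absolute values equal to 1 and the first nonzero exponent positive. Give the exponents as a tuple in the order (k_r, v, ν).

L: e_1·(0) + e_2·(1) + e_3·(2) = 0
T: e_1·(-1) + e_2·(-1) + e_3·(-1) = 0
Solving this homogeneous linear system for the smallest-integer solution (first nonzero entry positive) gives (1, -2, 1).

(1, -2, 1)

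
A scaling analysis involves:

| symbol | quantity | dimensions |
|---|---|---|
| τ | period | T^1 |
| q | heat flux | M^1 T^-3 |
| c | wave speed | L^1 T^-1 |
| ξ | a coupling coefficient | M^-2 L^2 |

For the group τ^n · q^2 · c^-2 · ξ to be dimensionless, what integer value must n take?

4

Balance the T exponent: (1)·n from τ, plus 2·(-3) − 2·(-1) + (0) = -4 from the rest, must sum to zero.
n − 4 = 0, so n = 4.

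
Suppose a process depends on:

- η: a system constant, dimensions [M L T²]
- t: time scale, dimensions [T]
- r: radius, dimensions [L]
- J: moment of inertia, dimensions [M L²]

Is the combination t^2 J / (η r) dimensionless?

Sum the exponent of each base dimension across the product:
  M: −[η]_M + 2·[t]_M − [r]_M + [J]_M = −(1) + 2·(0) − (0) + (1) = 0
  L: −[η]_L + 2·[t]_L − [r]_L + [J]_L = −(1) + 2·(0) − (1) + (2) = 0
  T: −[η]_T + 2·[t]_T − [r]_T + [J]_T = −(2) + 2·(1) − (0) + (0) = 0
All base exponents vanish — dimensionless.

yes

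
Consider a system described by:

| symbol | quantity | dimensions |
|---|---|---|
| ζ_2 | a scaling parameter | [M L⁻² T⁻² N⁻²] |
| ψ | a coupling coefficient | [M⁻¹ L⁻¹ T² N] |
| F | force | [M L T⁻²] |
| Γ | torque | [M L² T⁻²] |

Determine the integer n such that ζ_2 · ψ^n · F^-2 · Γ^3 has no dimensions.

Balance the M exponent: (-1)·n from ψ, plus (1) − 2·(1) + 3·(1) = 2 from the rest, must sum to zero.
−n + 2 = 0, so n = 2.

2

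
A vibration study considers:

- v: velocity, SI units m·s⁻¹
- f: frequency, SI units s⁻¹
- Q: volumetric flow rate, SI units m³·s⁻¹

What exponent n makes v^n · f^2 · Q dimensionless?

-3

Balance the L exponent: (1)·n from v, plus 2·(0) + (3) = 3 from the rest, must sum to zero.
n + 3 = 0, so n = -3.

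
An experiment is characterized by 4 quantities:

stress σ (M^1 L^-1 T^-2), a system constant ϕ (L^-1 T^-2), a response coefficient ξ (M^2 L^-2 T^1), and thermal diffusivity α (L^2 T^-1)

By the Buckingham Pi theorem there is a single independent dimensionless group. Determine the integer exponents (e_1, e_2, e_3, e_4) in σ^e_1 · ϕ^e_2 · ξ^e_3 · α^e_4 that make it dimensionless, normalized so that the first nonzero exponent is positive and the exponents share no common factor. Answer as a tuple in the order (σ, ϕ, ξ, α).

(2, -2, -1, -1)

M: e_1·(1) + e_2·(0) + e_3·(2) + e_4·(0) = 0
L: e_1·(-1) + e_2·(-1) + e_3·(-2) + e_4·(2) = 0
T: e_1·(-2) + e_2·(-2) + e_3·(1) + e_4·(-1) = 0
Solving this homogeneous linear system for the smallest-integer solution (first nonzero entry positive) gives (2, -2, -1, -1).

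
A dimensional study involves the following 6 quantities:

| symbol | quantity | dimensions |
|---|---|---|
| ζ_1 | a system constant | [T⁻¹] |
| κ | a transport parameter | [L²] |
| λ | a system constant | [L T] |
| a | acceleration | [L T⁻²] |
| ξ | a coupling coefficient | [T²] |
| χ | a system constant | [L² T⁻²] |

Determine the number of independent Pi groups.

4

There are 6 variables and 2 base dimensions (L, T).
The dimension matrix has rank 2.
Independent dimensionless groups: 6 − 2 = 4.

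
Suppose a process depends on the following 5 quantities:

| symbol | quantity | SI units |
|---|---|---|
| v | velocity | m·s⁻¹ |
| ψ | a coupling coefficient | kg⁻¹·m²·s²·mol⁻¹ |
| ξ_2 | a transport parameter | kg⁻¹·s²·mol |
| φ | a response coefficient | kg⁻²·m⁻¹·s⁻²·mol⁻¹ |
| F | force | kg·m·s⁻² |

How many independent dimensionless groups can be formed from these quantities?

1

There are 5 variables and 4 base dimensions (M, L, T, N).
The dimension matrix has rank 4.
Independent dimensionless groups: 5 − 4 = 1.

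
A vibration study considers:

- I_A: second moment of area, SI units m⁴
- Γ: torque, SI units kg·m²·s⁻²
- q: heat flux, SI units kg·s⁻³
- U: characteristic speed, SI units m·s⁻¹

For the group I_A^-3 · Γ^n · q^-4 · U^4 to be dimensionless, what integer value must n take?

4

Balance the M exponent: (1)·n from Γ, plus −3·(0) − 4·(1) + 4·(0) = -4 from the rest, must sum to zero.
n − 4 = 0, so n = 4.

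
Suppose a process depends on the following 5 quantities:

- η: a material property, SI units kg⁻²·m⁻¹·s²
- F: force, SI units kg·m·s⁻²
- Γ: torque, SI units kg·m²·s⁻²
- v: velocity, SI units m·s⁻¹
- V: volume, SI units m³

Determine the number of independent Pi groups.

There are 5 variables and 3 base dimensions (M, L, T).
The dimension matrix has rank 3.
Independent dimensionless groups: 5 − 3 = 2.

2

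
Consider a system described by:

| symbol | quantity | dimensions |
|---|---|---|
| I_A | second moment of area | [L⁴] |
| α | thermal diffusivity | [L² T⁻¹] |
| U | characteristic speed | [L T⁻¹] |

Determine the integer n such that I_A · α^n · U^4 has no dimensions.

Balance the L exponent: (2)·n from α, plus (4) + 4·(1) = 8 from the rest, must sum to zero.
2n + 8 = 0, so n = -4.

-4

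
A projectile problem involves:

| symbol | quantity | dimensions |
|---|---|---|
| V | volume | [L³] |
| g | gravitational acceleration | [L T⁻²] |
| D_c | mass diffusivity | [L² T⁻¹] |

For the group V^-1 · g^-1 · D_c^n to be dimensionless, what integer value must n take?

Balance the L exponent: (2)·n from D_c, plus −(3) − (1) = -4 from the rest, must sum to zero.
2n − 4 = 0, so n = 2.

2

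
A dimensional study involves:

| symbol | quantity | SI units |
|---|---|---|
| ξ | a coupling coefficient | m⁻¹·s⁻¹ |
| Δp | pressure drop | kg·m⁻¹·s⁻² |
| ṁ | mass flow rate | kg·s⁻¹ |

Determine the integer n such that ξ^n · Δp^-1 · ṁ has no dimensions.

1

Balance the L exponent: (-1)·n from ξ, plus −(-1) + (0) = 1 from the rest, must sum to zero.
−n + 1 = 0, so n = 1.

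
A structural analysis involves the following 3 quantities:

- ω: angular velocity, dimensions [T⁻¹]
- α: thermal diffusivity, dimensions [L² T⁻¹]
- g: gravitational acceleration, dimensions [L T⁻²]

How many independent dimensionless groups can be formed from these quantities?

There are 3 variables and 2 base dimensions (L, T).
The dimension matrix has rank 2.
Independent dimensionless groups: 3 − 2 = 1.

1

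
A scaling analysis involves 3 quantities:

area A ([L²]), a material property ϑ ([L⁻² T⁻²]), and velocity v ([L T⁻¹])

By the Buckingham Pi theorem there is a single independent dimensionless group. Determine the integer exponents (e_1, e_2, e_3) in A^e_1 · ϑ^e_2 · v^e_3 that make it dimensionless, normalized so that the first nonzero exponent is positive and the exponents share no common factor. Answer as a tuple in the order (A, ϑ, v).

(2, 1, -2)

L: e_1·(2) + e_2·(-2) + e_3·(1) = 0
T: e_1·(0) + e_2·(-2) + e_3·(-1) = 0
Solving this homogeneous linear system for the smallest-integer solution (first nonzero entry positive) gives (2, 1, -2).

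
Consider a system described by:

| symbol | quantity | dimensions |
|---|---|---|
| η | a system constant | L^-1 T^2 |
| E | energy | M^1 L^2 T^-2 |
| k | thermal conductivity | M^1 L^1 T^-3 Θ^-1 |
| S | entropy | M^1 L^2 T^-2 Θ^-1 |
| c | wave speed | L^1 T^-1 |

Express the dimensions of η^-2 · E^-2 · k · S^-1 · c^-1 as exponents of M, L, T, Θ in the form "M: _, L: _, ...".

Collect each base-dimension exponent across the product:
  M: −2·(0) − 2·(1) + (1) − (1) − (0) = -2
  L: −2·(-1) − 2·(2) + (1) − (2) − (1) = -4
  T: −2·(2) − 2·(-2) + (-3) − (-2) − (-1) = 0
  Θ: −2·(0) − 2·(0) + (-1) − (-1) − (0) = 0
So the dimensions are [M⁻² L⁻⁴].

M: -2, L: -4, T: 0, Θ: 0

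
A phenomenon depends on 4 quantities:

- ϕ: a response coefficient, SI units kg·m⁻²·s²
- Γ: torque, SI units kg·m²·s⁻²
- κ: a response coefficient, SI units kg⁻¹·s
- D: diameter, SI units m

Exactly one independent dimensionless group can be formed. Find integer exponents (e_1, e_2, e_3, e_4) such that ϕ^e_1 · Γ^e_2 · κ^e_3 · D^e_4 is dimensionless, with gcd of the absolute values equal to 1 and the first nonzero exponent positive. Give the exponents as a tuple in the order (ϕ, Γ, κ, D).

(1, 3, 4, -4)

M: e_1·(1) + e_2·(1) + e_3·(-1) + e_4·(0) = 0
L: e_1·(-2) + e_2·(2) + e_3·(0) + e_4·(1) = 0
T: e_1·(2) + e_2·(-2) + e_3·(1) + e_4·(0) = 0
Solving this homogeneous linear system for the smallest-integer solution (first nonzero entry positive) gives (1, 3, 4, -4).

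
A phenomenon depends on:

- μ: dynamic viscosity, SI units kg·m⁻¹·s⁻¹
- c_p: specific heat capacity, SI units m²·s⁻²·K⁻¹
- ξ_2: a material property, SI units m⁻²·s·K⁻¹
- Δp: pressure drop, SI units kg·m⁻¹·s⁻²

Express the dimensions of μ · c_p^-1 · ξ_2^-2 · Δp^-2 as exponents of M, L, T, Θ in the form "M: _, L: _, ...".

M: -1, L: 3, T: 3, Θ: 3

Collect each base-dimension exponent across the product:
  M: (1) − (0) − 2·(0) − 2·(1) = -1
  L: (-1) − (2) − 2·(-2) − 2·(-1) = 3
  T: (-1) − (-2) − 2·(1) − 2·(-2) = 3
  Θ: (0) − (-1) − 2·(-1) − 2·(0) = 3
So the dimensions are [M⁻¹ L³ T³ Θ³].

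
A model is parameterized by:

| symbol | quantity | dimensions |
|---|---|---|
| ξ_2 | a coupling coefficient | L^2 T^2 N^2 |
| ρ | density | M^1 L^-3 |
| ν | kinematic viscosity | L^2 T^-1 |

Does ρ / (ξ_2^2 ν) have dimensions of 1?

no

Sum the exponent of each base dimension across the product:
  M: −2·[ξ_2]_M + [ρ]_M − [ν]_M = −2·(0) + (1) − (0) = 1
  L: −2·[ξ_2]_L + [ρ]_L − [ν]_L = −2·(2) + (-3) − (2) = -9
  T: −2·[ξ_2]_T + [ρ]_T − [ν]_T = −2·(2) + (0) − (-1) = -3
  N: −2·[ξ_2]_N + [ρ]_N − [ν]_N = −2·(2) + (0) − (0) = -4
Net dimensions [M L⁻⁹ T⁻³ N⁻⁴] ≠ [1] — not dimensionless.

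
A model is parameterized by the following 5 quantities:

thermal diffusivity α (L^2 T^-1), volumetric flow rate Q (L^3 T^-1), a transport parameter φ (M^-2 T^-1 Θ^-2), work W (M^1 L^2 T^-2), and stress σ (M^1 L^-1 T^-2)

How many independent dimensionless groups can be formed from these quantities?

There are 5 variables and 4 base dimensions (M, L, T, Θ).
The dimension matrix has rank 4.
Independent dimensionless groups: 5 − 4 = 1.

1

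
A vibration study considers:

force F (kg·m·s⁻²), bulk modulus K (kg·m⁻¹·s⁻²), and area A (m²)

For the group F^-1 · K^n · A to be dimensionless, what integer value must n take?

Balance the M exponent: (1)·n from K, plus −(1) + (0) = -1 from the rest, must sum to zero.
n − 1 = 0, so n = 1.

1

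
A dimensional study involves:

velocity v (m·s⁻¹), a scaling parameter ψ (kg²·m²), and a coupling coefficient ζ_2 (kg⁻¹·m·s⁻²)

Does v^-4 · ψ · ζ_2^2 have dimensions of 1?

yes

Sum the exponent of each base dimension across the product:
  M: −4·[v]_M + [ψ]_M + 2·[ζ_2]_M = −4·(0) + (2) + 2·(-1) = 0
  L: −4·[v]_L + [ψ]_L + 2·[ζ_2]_L = −4·(1) + (2) + 2·(1) = 0
  T: −4·[v]_T + [ψ]_T + 2·[ζ_2]_T = −4·(-1) + (0) + 2·(-2) = 0
All base exponents vanish — dimensionless.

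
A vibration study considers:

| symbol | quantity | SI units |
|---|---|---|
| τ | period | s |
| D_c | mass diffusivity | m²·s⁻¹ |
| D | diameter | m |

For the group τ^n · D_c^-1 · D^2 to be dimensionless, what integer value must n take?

Balance the T exponent: (1)·n from τ, plus −(-1) + 2·(0) = 1 from the rest, must sum to zero.
n + 1 = 0, so n = -1.

-1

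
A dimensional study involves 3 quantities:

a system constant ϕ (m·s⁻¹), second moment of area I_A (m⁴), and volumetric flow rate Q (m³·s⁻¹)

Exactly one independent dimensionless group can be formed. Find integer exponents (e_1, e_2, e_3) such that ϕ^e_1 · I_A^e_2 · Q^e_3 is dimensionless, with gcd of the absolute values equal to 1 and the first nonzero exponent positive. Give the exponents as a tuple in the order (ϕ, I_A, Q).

(2, 1, -2)

L: e_1·(1) + e_2·(4) + e_3·(3) = 0
T: e_1·(-1) + e_2·(0) + e_3·(-1) = 0
Solving this homogeneous linear system for the smallest-integer solution (first nonzero entry positive) gives (2, 1, -2).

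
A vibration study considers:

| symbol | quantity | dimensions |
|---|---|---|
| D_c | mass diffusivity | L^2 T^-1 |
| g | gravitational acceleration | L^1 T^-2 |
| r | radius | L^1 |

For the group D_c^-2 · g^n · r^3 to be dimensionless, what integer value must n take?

Balance the L exponent: (1)·n from g, plus −2·(2) + 3·(1) = -1 from the rest, must sum to zero.
n − 1 = 0, so n = 1.

1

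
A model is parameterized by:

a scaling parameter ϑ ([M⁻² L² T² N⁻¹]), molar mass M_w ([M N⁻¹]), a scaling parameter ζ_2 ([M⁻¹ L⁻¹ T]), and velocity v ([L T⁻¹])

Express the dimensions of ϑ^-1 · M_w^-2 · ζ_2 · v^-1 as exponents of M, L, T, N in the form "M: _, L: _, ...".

Collect each base-dimension exponent across the product:
  M: −(-2) − 2·(1) + (-1) − (0) = -1
  L: −(2) − 2·(0) + (-1) − (1) = -4
  T: −(2) − 2·(0) + (1) − (-1) = 0
  N: −(-1) − 2·(-1) + (0) − (0) = 3
So the dimensions are [M⁻¹ L⁻⁴ N³].

M: -1, L: -4, T: 0, N: 3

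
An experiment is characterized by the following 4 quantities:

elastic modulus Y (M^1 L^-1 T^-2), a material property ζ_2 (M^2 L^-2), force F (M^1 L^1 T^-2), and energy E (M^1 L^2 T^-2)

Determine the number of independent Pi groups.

1

There are 4 variables and 3 base dimensions (M, L, T).
The dimension matrix has rank 3.
Independent dimensionless groups: 4 − 3 = 1.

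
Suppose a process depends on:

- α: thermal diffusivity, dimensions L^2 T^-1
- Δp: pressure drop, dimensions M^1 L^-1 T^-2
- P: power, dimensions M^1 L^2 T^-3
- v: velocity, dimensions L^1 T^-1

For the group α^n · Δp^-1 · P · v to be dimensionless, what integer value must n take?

Balance the L exponent: (2)·n from α, plus −(-1) + (2) + (1) = 4 from the rest, must sum to zero.
2n + 4 = 0, so n = -2.

-2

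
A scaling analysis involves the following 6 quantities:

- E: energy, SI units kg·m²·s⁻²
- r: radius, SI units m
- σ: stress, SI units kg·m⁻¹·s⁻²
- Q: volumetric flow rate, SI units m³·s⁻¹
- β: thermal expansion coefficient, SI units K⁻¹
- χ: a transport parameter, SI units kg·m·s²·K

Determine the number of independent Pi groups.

2

There are 6 variables and 4 base dimensions (M, L, T, Θ).
The dimension matrix has rank 4.
Independent dimensionless groups: 6 − 4 = 2.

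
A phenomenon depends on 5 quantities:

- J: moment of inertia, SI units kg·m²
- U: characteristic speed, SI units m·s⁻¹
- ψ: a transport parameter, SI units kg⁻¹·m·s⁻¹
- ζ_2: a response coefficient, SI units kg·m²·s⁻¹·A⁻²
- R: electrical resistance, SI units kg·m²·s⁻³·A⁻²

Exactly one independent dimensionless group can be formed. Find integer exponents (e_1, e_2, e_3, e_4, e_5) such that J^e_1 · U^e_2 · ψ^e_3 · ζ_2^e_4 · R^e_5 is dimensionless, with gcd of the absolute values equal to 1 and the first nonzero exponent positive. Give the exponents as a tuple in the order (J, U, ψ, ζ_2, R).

(1, -3, 1, -1, 1)

M: e_1·(1) + e_2·(0) + e_3·(-1) + e_4·(1) + e_5·(1) = 0
L: e_1·(2) + e_2·(1) + e_3·(1) + e_4·(2) + e_5·(2) = 0
T: e_1·(0) + e_2·(-1) + e_3·(-1) + e_4·(-1) + e_5·(-3) = 0
I: e_1·(0) + e_2·(0) + e_3·(0) + e_4·(-2) + e_5·(-2) = 0
Solving this homogeneous linear system for the smallest-integer solution (first nonzero entry positive) gives (1, -3, 1, -1, 1).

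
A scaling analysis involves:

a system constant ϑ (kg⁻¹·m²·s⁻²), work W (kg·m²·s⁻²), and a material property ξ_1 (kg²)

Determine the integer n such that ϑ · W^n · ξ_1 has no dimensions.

Balance the M exponent: (1)·n from W, plus (-1) + (2) = 1 from the rest, must sum to zero.
n + 1 = 0, so n = -1.

-1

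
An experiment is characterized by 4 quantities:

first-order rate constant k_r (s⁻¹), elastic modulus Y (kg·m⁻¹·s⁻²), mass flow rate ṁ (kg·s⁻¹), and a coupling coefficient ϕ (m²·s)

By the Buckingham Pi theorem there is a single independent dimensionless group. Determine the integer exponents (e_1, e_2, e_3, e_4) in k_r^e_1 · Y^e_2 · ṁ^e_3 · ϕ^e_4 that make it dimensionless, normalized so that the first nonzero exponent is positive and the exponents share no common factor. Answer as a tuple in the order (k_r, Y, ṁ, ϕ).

M: e_1·(0) + e_2·(1) + e_3·(1) + e_4·(0) = 0
L: e_1·(0) + e_2·(-1) + e_3·(0) + e_4·(2) = 0
T: e_1·(-1) + e_2·(-2) + e_3·(-1) + e_4·(1) = 0
Solving this homogeneous linear system for the smallest-integer solution (first nonzero entry positive) gives (1, -2, 2, -1).

(1, -2, 2, -1)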